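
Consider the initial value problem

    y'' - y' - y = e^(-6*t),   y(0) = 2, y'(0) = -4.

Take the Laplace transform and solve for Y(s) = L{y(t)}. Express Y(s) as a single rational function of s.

Y(s) = (2*s^2 + 6*s - 35)/(s^3 + 5*s^2 - 7*s - 6)

Take the Laplace transform of both sides.
With L{y''} = s^2 Y - s·y(0) - y'(0) and L{y'} = sY - y(0), with y(0) = 2, y'(0) = -4: the LHS transforms to (s^2 - s - 1)Y - (2*s - 6).
The right side is L{e^(-6*t)} = 1/(s + 6).
So (s^2 - s - 1)Y = 1/(s + 6) + (2*s - 6).
Isolate Y and clear denominators.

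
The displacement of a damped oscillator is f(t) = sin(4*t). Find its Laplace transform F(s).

L{sin(4t)} = 4/(s^2 + 16).

F(s) = 4/(s^2 + 16)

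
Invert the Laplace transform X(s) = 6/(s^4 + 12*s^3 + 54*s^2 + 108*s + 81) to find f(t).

Rewrite the denominator: s^4 + 12*s^3 + 54*s^2 + 108*s + 81 = (s + 3)^4.
The form in (s + 3) signals a first-shifting-theorem factor e^(-3t).
Since L{t^3} = 3!/s^4 = 6/s^4, the inverse is t^3*e^(-3*t).

f(t) = t^3*exp(-3*t)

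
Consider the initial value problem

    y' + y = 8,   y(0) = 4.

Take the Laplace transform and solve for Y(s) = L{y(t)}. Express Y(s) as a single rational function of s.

Take the Laplace transform of both sides.
Using L{y'} = sY - y(0) = sY - 4, the left side becomes (s + 1)Y - (4).
The right side is L{8} = 8/s.
So (s + 1)Y = 8/s + (4).
Isolate Y and clear denominators.

Y(s) = (4*s + 8)/(s^2 + s)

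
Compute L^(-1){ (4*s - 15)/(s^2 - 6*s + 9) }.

-3*t*exp(3*t) + 4*exp(3*t)

Factor the denominator: s^2 - 6*s + 9 = (s - 3)^2.
Partial fraction decomposition gives [4/(s - 3)] + [-3/(s - 3)^2].
Invert each term: 4/(s - 3) ↔ 4e^(3t); -3/(s - 3)^2 ↔ -3t·e^(3t).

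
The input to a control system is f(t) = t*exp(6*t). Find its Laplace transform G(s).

L{e^(6t)} = 1/(s - 6).
Then apply L{t·g(t)} = -d/ds[H(s)] with H(s) = 1/(s - 6):
differentiating 1 time and applying the sign gives (s - 6)^(-2).

G(s) = (s - 6)^(-2)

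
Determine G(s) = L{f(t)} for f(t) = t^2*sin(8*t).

L{sin(8t)} = 8/(s^2 + 64).
Then apply L{t^2·g(t)} = (-1)^2 d^2/ds^2[H(s)] with H(s) = 8/(s^2 + 64):
differentiating 2 times and applying the sign gives 16*(3*s^2 - 64)/(s^2 + 64)^3.

G(s) = 16*(3*s^2 - 64)/(s^2 + 64)^3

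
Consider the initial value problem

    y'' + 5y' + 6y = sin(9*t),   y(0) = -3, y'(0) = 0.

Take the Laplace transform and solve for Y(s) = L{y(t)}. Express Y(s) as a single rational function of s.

Y(s) = (-3*s^3 - 15*s^2 - 243*s - 1206)/(s^4 + 5*s^3 + 87*s^2 + 405*s + 486)

Take the Laplace transform of both sides.
Using L{y''} = s^2 Y - s·y(0) - y'(0) and L{y'} = sY - y(0), with y(0) = -3, y'(0) = 0, the left side becomes (s^2 + 5*s + 6)Y - (-3*s - 15).
The right side is L{sin(9*t)} = 9/(s^2 + 81).
So (s^2 + 5*s + 6)Y = 9/(s^2 + 81) + (-3*s - 15).
Isolate Y and clear denominators.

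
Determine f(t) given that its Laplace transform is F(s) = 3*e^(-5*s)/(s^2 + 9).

f(t) = Heaviside(t - 5)*(sin(3*t - 15))

The factor e^(-5s) signals a time shift by c = 5 (second shifting theorem).
L{sin(3t)} = 3/(s^2 + 9), so L^-1{3/(s^2 + 9)} = sin(3*t).
Hence the inverse is u(t - 5) times that function evaluated at t - 5.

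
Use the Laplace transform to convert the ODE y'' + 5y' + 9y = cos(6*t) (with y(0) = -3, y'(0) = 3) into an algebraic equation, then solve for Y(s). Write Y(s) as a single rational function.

Take the Laplace transform of both sides.
Using L{y''} = s^2 Y - s·y(0) - y'(0) and L{y'} = sY - y(0), with y(0) = -3, y'(0) = 3, the left side becomes (s^2 + 5*s + 9)Y - (-3*s - 12).
The right side is L{cos(6*t)} = s/(s^2 + 36).
So (s^2 + 5*s + 9)Y = s/(s^2 + 36) + (-3*s - 12).
Solve for Y(s) and write it as one ratio of polynomials.

Y(s) = (-3*s^3 - 12*s^2 - 107*s - 432)/(s^4 + 5*s^3 + 45*s^2 + 180*s + 324)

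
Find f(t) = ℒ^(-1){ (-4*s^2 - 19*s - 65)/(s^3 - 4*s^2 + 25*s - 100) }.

Factor the denominator: s^3 - 4*s^2 + 25*s - 100 = (s - 4)*(s^2 + 25).
Partial fraction decomposition gives [-5/(s - 4)] + [s/(s^2 + 25)] + [-15/(s^2 + 25)].
Invert each term: -5/(s - 4) ↔ -5e^(4t); 1·s/(s^2 + 25) ↔ cos(5t); -3·5/(s^2 + 25) ↔ -3sin(5t).

f(t) = -5*exp(4*t) - 3*sin(5*t) + cos(5*t)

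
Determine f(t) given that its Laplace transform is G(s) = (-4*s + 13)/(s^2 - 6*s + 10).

Complete the square in the denominator: s^2 - 6*s + 10 = (s - 3)^2 + 1^2.
Split the numerator to match: -4*s + 13 = -4·(s - 3) + 1·1.
Invert each term: -4·(s - 3)/((s - 3)^2 + 1) ↔ -4e^(3t)cos(t); 1·1/((s - 3)^2 + 1) ↔ e^(3t)sin(t).

f(t) = exp(3*t)*sin(t) - 4*exp(3*t)*cos(t)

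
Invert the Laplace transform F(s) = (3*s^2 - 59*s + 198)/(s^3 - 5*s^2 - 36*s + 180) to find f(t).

f(t) = -4*exp(6*t) + 2*exp(5*t) + 5*exp(-6*t)

Factor the denominator: s^3 - 5*s^2 - 36*s + 180 = (s - 6)*(s - 5)*(s + 6).
Partial fraction decomposition gives [2/(s - 5)] + [-4/(s - 6)] + [5/(s + 6)].
Invert each term: 2/(s - 5) ↔ 2e^(5t); -4/(s - 6) ↔ -4e^(6t); 5/(s + 6) ↔ 5e^(-6t).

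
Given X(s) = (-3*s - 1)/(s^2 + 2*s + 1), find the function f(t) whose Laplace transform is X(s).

f(t) = 2*t*exp(-t) - 3*exp(-t)

Factor the denominator: s^2 + 2*s + 1 = (s + 1)^2.
Partial fraction decomposition gives [-3/(s + 1)] + [2/(s + 1)^2].
Invert each term: -3/(s + 1) ↔ -3e^(-t); 2/(s + 1)^2 ↔ 2t·e^(-t).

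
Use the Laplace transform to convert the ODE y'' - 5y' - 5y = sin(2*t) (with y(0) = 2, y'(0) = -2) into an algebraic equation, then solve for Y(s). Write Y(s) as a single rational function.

Laplace-transform each side.
The derivative rules (L{y''} = s^2 Y - s·y(0) - y'(0) and L{y'} = sY - y(0), with y(0) = 2, y'(0) = -2) turn the left side into (s^2 - 5*s - 5)Y - (2*s - 12).
The right side is L{sin(2*t)} = 2/(s^2 + 4).
So (s^2 - 5*s - 5)Y = 2/(s^2 + 4) + (2*s - 12).
Divide through and combine into a single rational function.

Y(s) = (2*s^3 - 12*s^2 + 8*s - 46)/(s^4 - 5*s^3 - s^2 - 20*s - 20)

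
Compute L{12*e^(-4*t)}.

L{12} = 12/s.
By the first shifting theorem, multiplying by e^(-4t) replaces s with s + 4.

12/(s + 4)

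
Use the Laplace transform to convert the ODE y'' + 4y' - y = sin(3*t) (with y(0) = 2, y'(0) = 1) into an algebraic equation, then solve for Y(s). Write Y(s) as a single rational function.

Y(s) = (2*s^3 + 9*s^2 + 18*s + 84)/(s^4 + 4*s^3 + 8*s^2 + 36*s - 9)

Apply the Laplace transform to the equation.
The derivative rules (L{y''} = s^2 Y - s·y(0) - y'(0) and L{y'} = sY - y(0), with y(0) = 2, y'(0) = 1) turn the left side into (s^2 + 4*s - 1)Y - (2*s + 9).
The right side is L{sin(3*t)} = 3/(s^2 + 9).
So (s^2 + 4*s - 1)Y = 3/(s^2 + 9) + (2*s + 9).
Isolate Y and clear denominators.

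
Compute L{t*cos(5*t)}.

(s - 5)*(s + 5)/(s^2 + 25)^2

L{cos(5t)} = s/(s^2 + 25).
Then apply L{t·g(t)} = -d/ds[G(s)] with G(s) = s/(s^2 + 25):
differentiating 1 time and applying the sign gives (s - 5)*(s + 5)/(s^2 + 25)^2.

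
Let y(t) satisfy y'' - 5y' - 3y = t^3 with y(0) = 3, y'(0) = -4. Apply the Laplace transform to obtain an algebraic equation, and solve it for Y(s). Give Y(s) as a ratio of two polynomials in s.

Take the Laplace transform of both sides.
With L{y''} = s^2 Y - s·y(0) - y'(0) and L{y'} = sY - y(0), with y(0) = 3, y'(0) = -4: the LHS transforms to (s^2 - 5*s - 3)Y - (3*s - 19).
The right side is L{t^3} = 6/s^4.
So (s^2 - 5*s - 3)Y = 6/s^4 + (3*s - 19).
Isolate Y and clear denominators.

Y(s) = (3*s^5 - 19*s^4 + 6)/(s^6 - 5*s^5 - 3*s^4)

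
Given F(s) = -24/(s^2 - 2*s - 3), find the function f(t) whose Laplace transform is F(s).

Factor the denominator: s^2 - 2*s - 3 = (s - 3)*(s + 1).
Partial fraction decomposition gives [-6/(s - 3)] + [6/(s + 1)].
Invert each term: -6/(s - 3) ↔ -6e^(3t); 6/(s + 1) ↔ 6e^(-t).

f(t) = -6*exp(3*t) + 6*exp(-t)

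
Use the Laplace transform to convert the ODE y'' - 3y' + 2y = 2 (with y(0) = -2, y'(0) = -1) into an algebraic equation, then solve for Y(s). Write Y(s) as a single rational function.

Transform both sides with L{·}.
With L{y''} = s^2 Y - s·y(0) - y'(0) and L{y'} = sY - y(0), with y(0) = -2, y'(0) = -1: the LHS transforms to (s^2 - 3*s + 2)Y - (-2*s + 5).
The right side is L{2} = 2/s.
So (s^2 - 3*s + 2)Y = 2/s + (-2*s + 5).
Divide through and combine into a single rational function.

Y(s) = (-2*s^2 + 5*s + 2)/(s^3 - 3*s^2 + 2*s)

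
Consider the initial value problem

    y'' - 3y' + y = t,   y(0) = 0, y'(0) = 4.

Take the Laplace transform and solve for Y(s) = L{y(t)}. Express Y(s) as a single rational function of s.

Take the Laplace transform of both sides.
The derivative rules (L{y''} = s^2 Y - s·y(0) - y'(0) and L{y'} = sY - y(0), with y(0) = 0, y'(0) = 4) turn the left side into (s^2 - 3*s + 1)Y - (4).
The right side is L{t} = s^(-2).
So (s^2 - 3*s + 1)Y = s^(-2) + (4).
Isolate Y and clear denominators.

Y(s) = (4*s^2 + 1)/(s^4 - 3*s^3 + s^2)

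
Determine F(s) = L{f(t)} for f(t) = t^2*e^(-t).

F(s) = 2/(s + 1)^3

L{e^(-t)} = 1/(s + 1).
Then apply L{t^2·g(t)} = (-1)^2 d^2/ds^2[G(s)] with G(s) = 1/(s + 1):
differentiating 2 times and applying the sign gives 2/(s + 1)^3.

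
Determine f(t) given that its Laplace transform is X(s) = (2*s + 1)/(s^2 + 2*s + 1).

Factor the denominator: s^2 + 2*s + 1 = (s + 1)^2.
Partial fraction decomposition gives [2/(s + 1)] + [-1/(s + 1)^2].
Invert each term: 2/(s + 1) ↔ 2e^(-t); -1/(s + 1)^2 ↔ -t·e^(-t).

f(t) = -t*exp(-t) + 2*exp(-t)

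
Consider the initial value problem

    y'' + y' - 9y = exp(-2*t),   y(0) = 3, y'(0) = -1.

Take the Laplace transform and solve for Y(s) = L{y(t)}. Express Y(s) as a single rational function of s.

Y(s) = (3*s^2 + 8*s + 5)/(s^3 + 3*s^2 - 7*s - 18)

Transform both sides with L{·}.
With L{y''} = s^2 Y - s·y(0) - y'(0) and L{y'} = sY - y(0), with y(0) = 3, y'(0) = -1: the LHS transforms to (s^2 + s - 9)Y - (3*s + 2).
The right side is L{exp(-2*t)} = 1/(s + 2).
So (s^2 + s - 9)Y = 1/(s + 2) + (3*s + 2).
Solve for Y(s) and write it as one ratio of polynomials.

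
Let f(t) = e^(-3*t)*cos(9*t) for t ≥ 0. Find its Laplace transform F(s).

F(s) = (s + 3)/((s + 3)^2 + 81)

L{cos(9t)} = s/(s^2 + 81).
By the first shifting theorem, multiplying by e^(-3t) replaces s with s + 3.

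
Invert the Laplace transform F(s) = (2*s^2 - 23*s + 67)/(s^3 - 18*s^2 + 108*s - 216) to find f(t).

f(t) = t^2*exp(6*t)/2 + t*exp(6*t) + 2*exp(6*t)

Factor the denominator: s^3 - 18*s^2 + 108*s - 216 = (s - 6)^3.
Partial fraction decomposition gives [2/(s - 6)] + [(s - 6)^(-2)] + [(s - 6)^(-3)].
Invert each term: 2/(s - 6) ↔ 2e^(6t); 1/(s - 6)^2 ↔ t·e^(6t); 1/(s - 6)^3 ↔ (1/2)t^2·e^(6t).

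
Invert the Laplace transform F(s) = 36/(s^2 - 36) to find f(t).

Since L{sinh(6t)} = 6/(s^2 - 36), the inverse is sinh(6*t), scaled by 6.

f(t) = 6*sinh(6*t)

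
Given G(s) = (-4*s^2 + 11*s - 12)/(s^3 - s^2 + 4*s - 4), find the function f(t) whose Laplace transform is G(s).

Factor the denominator: s^3 - s^2 + 4*s - 4 = (s - 1)*(s^2 + 4).
Partial fraction decomposition gives [-1/(s - 1)] + [-3*s/(s^2 + 4)] + [8/(s^2 + 4)].
Invert each term: -1/(s - 1) ↔ -e^(t); -3·s/(s^2 + 4) ↔ -3cos(2t); 4·2/(s^2 + 4) ↔ 4sin(2t).

f(t) = -exp(t) + 4*sin(2*t) - 3*cos(2*t)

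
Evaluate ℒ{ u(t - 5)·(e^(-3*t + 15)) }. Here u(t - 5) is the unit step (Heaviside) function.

exp(-5*s)/(s + 3)

By the second shifting theorem, L{u(t - c)·g(t - c)} = e^(-cs)·H(s) with c = 5 and H(s) = L{g(t)}.
L{e^(-3t)} = 1/(s + 3).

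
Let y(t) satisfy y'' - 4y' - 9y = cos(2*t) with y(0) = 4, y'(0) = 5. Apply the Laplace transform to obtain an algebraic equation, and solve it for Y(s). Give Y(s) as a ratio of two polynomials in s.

Laplace-transform each side.
The derivative rules (L{y''} = s^2 Y - s·y(0) - y'(0) and L{y'} = sY - y(0), with y(0) = 4, y'(0) = 5) turn the left side into (s^2 - 4*s - 9)Y - (4*s - 11).
The right side is L{cos(2*t)} = s/(s^2 + 4).
So (s^2 - 4*s - 9)Y = s/(s^2 + 4) + (4*s - 11).
Divide through and combine into a single rational function.

Y(s) = (4*s^3 - 11*s^2 + 17*s - 44)/(s^4 - 4*s^3 - 5*s^2 - 16*s - 36)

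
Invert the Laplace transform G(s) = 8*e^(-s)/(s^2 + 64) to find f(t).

The factor e^(-s) signals a time shift by c = 1 (second shifting theorem).
L{sin(8t)} = 8/(s^2 + 64), so L^-1{8/(s^2 + 64)} = sin(8*t).
Hence the inverse is u(t - 1) times that function evaluated at t - 1.

f(t) = Heaviside(t - 1)*(sin(8*t - 8))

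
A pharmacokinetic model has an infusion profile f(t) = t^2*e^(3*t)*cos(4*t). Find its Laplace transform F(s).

F(s) = 2*(s - 3)*(s^2 - 6*s - 39)/(s^2 - 6*s + 25)^3

L{cos(4t)} = s/(s^2 + 16).
Multiplying by e^(3t) shifts s → s - 3, so L{e^(3*t)*cos(4*t)} = (s - 3)/((s - 3)^2 + 16).
Then apply L{t^2·g(t)} = (-1)^2 d^2/ds^2[G(s)] with G(s) = (s - 3)/((s - 3)^2 + 16):
differentiating 2 times and applying the sign gives 2*(s - 3)*(s^2 - 6*s - 39)/(s^2 - 6*s + 25)^3.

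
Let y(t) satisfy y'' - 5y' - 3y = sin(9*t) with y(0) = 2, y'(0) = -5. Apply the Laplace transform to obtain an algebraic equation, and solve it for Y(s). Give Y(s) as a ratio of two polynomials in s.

Laplace-transform each side.
The derivative rules (L{y''} = s^2 Y - s·y(0) - y'(0) and L{y'} = sY - y(0), with y(0) = 2, y'(0) = -5) turn the left side into (s^2 - 5*s - 3)Y - (2*s - 15).
The right side is L{sin(9*t)} = 9/(s^2 + 81).
So (s^2 - 5*s - 3)Y = 9/(s^2 + 81) + (2*s - 15).
Solve for Y(s) and write it as one ratio of polynomials.

Y(s) = (2*s^3 - 15*s^2 + 162*s - 1206)/(s^4 - 5*s^3 + 78*s^2 - 405*s - 243)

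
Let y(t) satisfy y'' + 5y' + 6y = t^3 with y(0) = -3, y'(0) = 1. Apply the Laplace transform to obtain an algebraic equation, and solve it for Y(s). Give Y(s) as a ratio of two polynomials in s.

Y(s) = (-3*s^5 - 14*s^4 + 6)/(s^6 + 5*s^5 + 6*s^4)

Transform both sides with L{·}.
With L{y''} = s^2 Y - s·y(0) - y'(0) and L{y'} = sY - y(0), with y(0) = -3, y'(0) = 1: the LHS transforms to (s^2 + 5*s + 6)Y - (-3*s - 14).
The right side is L{t^3} = 6/s^4.
So (s^2 + 5*s + 6)Y = 6/s^4 + (-3*s - 14).
Divide through and combine into a single rational function.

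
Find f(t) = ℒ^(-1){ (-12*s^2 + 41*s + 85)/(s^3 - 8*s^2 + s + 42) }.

Factor the denominator: s^3 - 8*s^2 + s + 42 = (s - 7)*(s - 3)*(s + 2).
Partial fraction decomposition gives [-6/(s - 7)] + [-1/(s + 2)] + [-5/(s - 3)].
Invert each term: -6/(s - 7) ↔ -6e^(7t); -1/(s + 2) ↔ -e^(-2t); -5/(s - 3) ↔ -5e^(3t).

f(t) = -6*exp(7*t) - 5*exp(3*t) - exp(-2*t)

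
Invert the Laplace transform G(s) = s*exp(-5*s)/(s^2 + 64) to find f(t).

f(t) = Heaviside(t - 5)*(cos(8*t - 40))

The factor e^(-5s) signals a time shift by c = 5 (second shifting theorem).
L{cos(8t)} = s/(s^2 + 64), so L^-1{s/(s^2 + 64)} = cos(8*t).
Hence the inverse is u(t - 5) times that function evaluated at t - 5.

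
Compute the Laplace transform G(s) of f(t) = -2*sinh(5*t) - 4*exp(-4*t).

G(s) = -10/(s^2 - 25) - 4/(s + 4)

By linearity of the Laplace transform, transform each term separately.
(-4)·[L{e^(-4t)} = 1/(s + 4)]; (-2)·[L{sinh(5t)} = 5/(s^2 - 25)].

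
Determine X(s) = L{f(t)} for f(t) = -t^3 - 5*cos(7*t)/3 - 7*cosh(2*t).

X(s) = -5*s/(3*(s^2 + 49)) - 7*s/(s^2 - 4) - 6/s^4

Apply the Laplace transform termwise.
(-7)·[L{cosh(2t)} = s/(s^2 - 4)]; (-5/3)·[L{cos(7t)} = s/(s^2 + 49)]; (-1)·[L{t^3} = 3!/s^4 = 6/s^4].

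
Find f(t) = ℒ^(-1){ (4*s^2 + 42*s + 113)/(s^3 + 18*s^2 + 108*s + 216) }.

Factor the denominator: s^3 + 18*s^2 + 108*s + 216 = (s + 6)^3.
Partial fraction decomposition gives [4/(s + 6)] + [-6/(s + 6)^2] + [5/(s + 6)^3].
Invert each term: 4/(s + 6) ↔ 4e^(-6t); -6/(s + 6)^2 ↔ -6t·e^(-6t); 5/(s + 6)^3 ↔ (5/2)t^2·e^(-6t).

f(t) = 5*t^2*exp(-6*t)/2 - 6*t*exp(-6*t) + 4*exp(-6*t)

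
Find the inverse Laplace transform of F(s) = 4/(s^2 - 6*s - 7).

exp(3*t)*sinh(4*t)

Rewrite the denominator: s^2 - 6*s - 7 = (s - 3)^2 - 16.
The form in (s - 3) signals a first-shifting-theorem factor e^(3t).
Since L{sinh(4t)} = 4/(s^2 - 16), the inverse is exp(3*t)*sinh(4*t).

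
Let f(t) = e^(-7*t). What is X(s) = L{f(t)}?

X(s) = 1/(s + 7)

L{1} = 1/s.
By the first shifting theorem, multiplying by e^(-7t) replaces s with s + 7.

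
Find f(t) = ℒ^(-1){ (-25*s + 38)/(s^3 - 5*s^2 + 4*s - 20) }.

Factor the denominator: s^3 - 5*s^2 + 4*s - 20 = (s - 5)*(s^2 + 4).
Partial fraction decomposition gives [-3/(s - 5)] + [3*s/(s^2 + 4)] + [-10/(s^2 + 4)].
Invert each term: -3/(s - 5) ↔ -3e^(5t); 3·s/(s^2 + 4) ↔ 3cos(2t); -5·2/(s^2 + 4) ↔ -5sin(2t).

f(t) = -3*exp(5*t) - 5*sin(2*t) + 3*cos(2*t)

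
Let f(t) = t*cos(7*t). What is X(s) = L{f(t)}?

X(s) = (s - 7)*(s + 7)/(s^2 + 49)^2

L{cos(7t)} = s/(s^2 + 49).
Then apply L{t·g(t)} = -d/ds[G(s)] with G(s) = s/(s^2 + 49):
differentiating 1 time and applying the sign gives (s - 7)*(s + 7)/(s^2 + 49)^2.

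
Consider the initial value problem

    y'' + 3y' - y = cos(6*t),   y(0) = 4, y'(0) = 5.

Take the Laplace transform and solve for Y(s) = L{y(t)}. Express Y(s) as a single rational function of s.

Y(s) = (4*s^3 + 17*s^2 + 145*s + 612)/(s^4 + 3*s^3 + 35*s^2 + 108*s - 36)

Transform both sides with L{·}.
The derivative rules (L{y''} = s^2 Y - s·y(0) - y'(0) and L{y'} = sY - y(0), with y(0) = 4, y'(0) = 5) turn the left side into (s^2 + 3*s - 1)Y - (4*s + 17).
The right side is L{cos(6*t)} = s/(s^2 + 36).
So (s^2 + 3*s - 1)Y = s/(s^2 + 36) + (4*s + 17).
Isolate Y and clear denominators.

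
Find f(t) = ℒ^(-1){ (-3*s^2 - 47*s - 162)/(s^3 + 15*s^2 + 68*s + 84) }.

f(t) = -4*exp(-2*t) - 3*exp(-6*t) + 4*exp(-7*t)

Factor the denominator: s^3 + 15*s^2 + 68*s + 84 = (s + 2)*(s + 6)*(s + 7).
Partial fraction decomposition gives [-4/(s + 2)] + [4/(s + 7)] + [-3/(s + 6)].
Invert each term: -4/(s + 2) ↔ -4e^(-2t); 4/(s + 7) ↔ 4e^(-7t); -3/(s + 6) ↔ -3e^(-6t).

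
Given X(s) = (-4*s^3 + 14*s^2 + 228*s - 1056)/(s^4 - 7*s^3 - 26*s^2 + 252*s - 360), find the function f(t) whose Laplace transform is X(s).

Factor the denominator: s^4 - 7*s^3 - 26*s^2 + 252*s - 360 = (s - 6)*(s - 5)*(s - 2)*(s + 6).
Partial fraction decomposition gives [-1/(s - 6)] + [-6/(s - 2)] + [2/(s - 5)] + [1/(s + 6)].
Invert each term: -1/(s - 6) ↔ -e^(6t); -6/(s - 2) ↔ -6e^(2t); 2/(s - 5) ↔ 2e^(5t); 1/(s + 6) ↔ e^(-6t).

f(t) = -exp(6*t) + 2*exp(5*t) - 6*exp(2*t) + exp(-6*t)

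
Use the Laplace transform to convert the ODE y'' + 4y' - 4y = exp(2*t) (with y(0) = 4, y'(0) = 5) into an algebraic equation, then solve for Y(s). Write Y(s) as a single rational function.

Take the Laplace transform of both sides.
The derivative rules (L{y''} = s^2 Y - s·y(0) - y'(0) and L{y'} = sY - y(0), with y(0) = 4, y'(0) = 5) turn the left side into (s^2 + 4*s - 4)Y - (4*s + 21).
The right side is L{exp(2*t)} = 1/(s - 2).
So (s^2 + 4*s - 4)Y = 1/(s - 2) + (4*s + 21).
Isolate Y and clear denominators.

Y(s) = (4*s^2 + 13*s - 41)/(s^3 + 2*s^2 - 12*s + 8)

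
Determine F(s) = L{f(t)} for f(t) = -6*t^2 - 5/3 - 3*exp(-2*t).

Apply the Laplace transform termwise.
(-6)·[L{t^2} = 2!/s^3 = 2/s^3]; L{-5/3} = (-5/3)/s; (-3)·[L{e^(-2t)} = 1/(s + 2)].

F(s) = -3/(s + 2) - 5/(3*s) - 12/s^3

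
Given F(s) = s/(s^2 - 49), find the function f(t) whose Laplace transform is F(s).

f(t) = cosh(7*t)

Since L{cosh(7t)} = s/(s^2 - 49), the inverse is cosh(7*t).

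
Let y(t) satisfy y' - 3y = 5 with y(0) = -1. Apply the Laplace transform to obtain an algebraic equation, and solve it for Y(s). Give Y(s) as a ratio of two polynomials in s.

Take the Laplace transform of both sides.
The derivative rules (L{y'} = sY - y(0) = sY - (-1)) turn the left side into (s - 3)Y - (-1).
The right side is L{5} = 5/s.
So (s - 3)Y = 5/s + (-1).
Divide through and combine into a single rational function.

Y(s) = (-s + 5)/(s^2 - 3*s)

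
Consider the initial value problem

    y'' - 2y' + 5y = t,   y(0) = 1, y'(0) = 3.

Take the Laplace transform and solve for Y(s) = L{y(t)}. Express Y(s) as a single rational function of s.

Transform both sides with L{·}.
With L{y''} = s^2 Y - s·y(0) - y'(0) and L{y'} = sY - y(0), with y(0) = 1, y'(0) = 3: the LHS transforms to (s^2 - 2*s + 5)Y - (s + 1).
The right side is L{t} = s^(-2).
So (s^2 - 2*s + 5)Y = s^(-2) + (s + 1).
Divide through and combine into a single rational function.

Y(s) = (s^3 + s^2 + 1)/(s^4 - 2*s^3 + 5*s^2)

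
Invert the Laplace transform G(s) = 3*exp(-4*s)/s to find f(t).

f(t) = Heaviside(t - 4)*(3)

The factor e^(-4s) signals a time shift by c = 4 (second shifting theorem).
L{3} = 3/s, so L^-1{3/s} = 3.
Hence the inverse is u(t - 4) times that function evaluated at t - 4.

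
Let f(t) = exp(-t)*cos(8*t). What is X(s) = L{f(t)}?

L{cos(8t)} = s/(s^2 + 64).
By the first shifting theorem, multiplying by e^(-t) replaces s with s + 1.

X(s) = (s + 1)/((s + 1)^2 + 64)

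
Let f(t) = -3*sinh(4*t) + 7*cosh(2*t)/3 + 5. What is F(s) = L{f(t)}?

F(s) = 7*s/(3*(s^2 - 4)) - 12/(s^2 - 16) + 5/s

Apply the Laplace transform termwise.
(7/3)·[L{cosh(2t)} = s/(s^2 - 4)]; (-3)·[L{sinh(4t)} = 4/(s^2 - 16)]; L{5} = 5/s.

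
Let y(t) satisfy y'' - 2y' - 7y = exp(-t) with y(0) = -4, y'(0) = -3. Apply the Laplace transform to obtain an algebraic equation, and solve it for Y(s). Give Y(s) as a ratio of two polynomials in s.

Transform both sides with L{·}.
With L{y''} = s^2 Y - s·y(0) - y'(0) and L{y'} = sY - y(0), with y(0) = -4, y'(0) = -3: the LHS transforms to (s^2 - 2*s - 7)Y - (-4*s + 5).
The right side is L{exp(-t)} = 1/(s + 1).
So (s^2 - 2*s - 7)Y = 1/(s + 1) + (-4*s + 5).
Isolate Y and clear denominators.

Y(s) = (-4*s^2 + s + 6)/(s^3 - s^2 - 9*s - 7)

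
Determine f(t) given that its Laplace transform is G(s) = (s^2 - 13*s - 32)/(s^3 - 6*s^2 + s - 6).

Factor the denominator: s^3 - 6*s^2 + s - 6 = (s - 6)*(s^2 + 1).
Partial fraction decomposition gives [-2/(s - 6)] + [3*s/(s^2 + 1)] + [5/(s^2 + 1)].
Invert each term: -2/(s - 6) ↔ -2e^(6t); 3·s/(s^2 + 1) ↔ 3cos(t); 5·1/(s^2 + 1) ↔ 5sin(t).

f(t) = -2*exp(6*t) + 5*sin(t) + 3*cos(t)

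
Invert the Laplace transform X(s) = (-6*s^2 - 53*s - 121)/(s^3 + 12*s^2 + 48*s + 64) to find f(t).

Factor the denominator: s^3 + 12*s^2 + 48*s + 64 = (s + 4)^3.
Partial fraction decomposition gives [-6/(s + 4)] + [-5/(s + 4)^2] + [-5/(s + 4)^3].
Invert each term: -6/(s + 4) ↔ -6e^(-4t); -5/(s + 4)^2 ↔ -5t·e^(-4t); -5/(s + 4)^3 ↔ (-5/2)t^2·e^(-4t).

f(t) = -5*t^2*exp(-4*t)/2 - 5*t*exp(-4*t) - 6*exp(-4*t)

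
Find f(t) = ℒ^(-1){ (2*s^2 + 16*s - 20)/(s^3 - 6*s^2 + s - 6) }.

f(t) = 4*exp(6*t) + 4*sin(t) - 2*cos(t)

Factor the denominator: s^3 - 6*s^2 + s - 6 = (s - 6)*(s^2 + 1).
Partial fraction decomposition gives [4/(s - 6)] + [-2*s/(s^2 + 1)] + [4/(s^2 + 1)].
Invert each term: 4/(s - 6) ↔ 4e^(6t); -2·s/(s^2 + 1) ↔ -2cos(t); 4·1/(s^2 + 1) ↔ 4sin(t).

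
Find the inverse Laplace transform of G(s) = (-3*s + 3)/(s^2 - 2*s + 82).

-3*exp(t)*cos(9*t)

Rewrite the denominator: s^2 - 2*s + 82 = (s - 1)^2 + 81.
The form in (s - 1) signals a first-shifting-theorem factor e^(t).
Since L{cos(9t)} = s/(s^2 + 81), the inverse is e^(t)*cos(9*t), scaled by -3.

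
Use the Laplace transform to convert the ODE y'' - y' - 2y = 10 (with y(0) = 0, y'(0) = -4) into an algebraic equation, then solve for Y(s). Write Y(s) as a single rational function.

Apply the Laplace transform to the equation.
With L{y''} = s^2 Y - s·y(0) - y'(0) and L{y'} = sY - y(0), with y(0) = 0, y'(0) = -4: the LHS transforms to (s^2 - s - 2)Y - (-4).
The right side is L{10} = 10/s.
So (s^2 - s - 2)Y = 10/s + (-4).
Divide through and combine into a single rational function.

Y(s) = (-4*s + 10)/(s^3 - s^2 - 2*s)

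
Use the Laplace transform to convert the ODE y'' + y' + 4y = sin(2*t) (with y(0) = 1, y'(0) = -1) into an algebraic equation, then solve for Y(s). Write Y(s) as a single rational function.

Y(s) = (s^3 + 4*s + 2)/(s^4 + s^3 + 8*s^2 + 4*s + 16)

Transform both sides with L{·}.
Using L{y''} = s^2 Y - s·y(0) - y'(0) and L{y'} = sY - y(0), with y(0) = 1, y'(0) = -1, the left side becomes (s^2 + s + 4)Y - (s).
The right side is L{sin(2*t)} = 2/(s^2 + 4).
So (s^2 + s + 4)Y = 2/(s^2 + 4) + (s).
Isolate Y and clear denominators.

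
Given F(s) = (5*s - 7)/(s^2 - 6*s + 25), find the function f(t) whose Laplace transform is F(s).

Complete the square in the denominator: s^2 - 6*s + 25 = (s - 3)^2 + 4^2.
Split the numerator to match: 5*s - 7 = 5·(s - 3) + 2·4.
Invert each term: 5·(s - 3)/((s - 3)^2 + 16) ↔ 5e^(3t)cos(4t); 2·4/((s - 3)^2 + 16) ↔ 2e^(3t)sin(4t).

f(t) = 2*exp(3*t)*sin(4*t) + 5*exp(3*t)*cos(4*t)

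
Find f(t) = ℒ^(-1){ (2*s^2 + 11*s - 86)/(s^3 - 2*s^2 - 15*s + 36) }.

Factor the denominator: s^3 - 2*s^2 - 15*s + 36 = (s - 3)^2*(s + 4).
Partial fraction decomposition gives [4/(s - 3)] + [-5/(s - 3)^2] + [-2/(s + 4)].
Invert each term: 4/(s - 3) ↔ 4e^(3t); -5/(s - 3)^2 ↔ -5t·e^(3t); -2/(s + 4) ↔ -2e^(-4t).

f(t) = -5*t*exp(3*t) + 4*exp(3*t) - 2*exp(-4*t)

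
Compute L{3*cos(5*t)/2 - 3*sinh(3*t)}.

The transform is linear, so treat each term independently.
(3/2)·[L{cos(5t)} = s/(s^2 + 25)]; (-3)·[L{sinh(3t)} = 3/(s^2 - 9)].

3*s/(2*(s^2 + 25)) - 9/(s^2 - 9)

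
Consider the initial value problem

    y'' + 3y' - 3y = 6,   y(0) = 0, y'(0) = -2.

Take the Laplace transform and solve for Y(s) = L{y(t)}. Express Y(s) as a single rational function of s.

Take the Laplace transform of both sides.
With L{y''} = s^2 Y - s·y(0) - y'(0) and L{y'} = sY - y(0), with y(0) = 0, y'(0) = -2: the LHS transforms to (s^2 + 3*s - 3)Y - (-2).
The right side is L{6} = 6/s.
So (s^2 + 3*s - 3)Y = 6/s + (-2).
Solve for Y(s) and write it as one ratio of polynomials.

Y(s) = (-2*s + 6)/(s^3 + 3*s^2 - 3*s)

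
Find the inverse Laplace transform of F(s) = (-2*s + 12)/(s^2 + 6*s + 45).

3*exp(-3*t)*sin(6*t) - 2*exp(-3*t)*cos(6*t)

Complete the square in the denominator: s^2 + 6*s + 45 = (s + 3)^2 + 6^2.
Split the numerator to match: -2*s + 12 = -2·(s + 3) + 3·6.
Invert each term: -2·(s + 3)/((s + 3)^2 + 36) ↔ -2e^(-3t)cos(6t); 3·6/((s + 3)^2 + 36) ↔ 3e^(-3t)sin(6t).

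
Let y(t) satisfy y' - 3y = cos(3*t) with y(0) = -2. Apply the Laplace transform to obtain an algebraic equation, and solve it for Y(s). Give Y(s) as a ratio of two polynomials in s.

Y(s) = (-2*s^2 + s - 18)/(s^3 - 3*s^2 + 9*s - 27)

Take the Laplace transform of both sides.
The derivative rules (L{y'} = sY - y(0) = sY - (-2)) turn the left side into (s - 3)Y - (-2).
The right side is L{cos(3*t)} = s/(s^2 + 9).
So (s - 3)Y = s/(s^2 + 9) + (-2).
Solve for Y(s) and write it as one ratio of polynomials.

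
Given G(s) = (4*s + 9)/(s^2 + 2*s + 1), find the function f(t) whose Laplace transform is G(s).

f(t) = 5*t*exp(-t) + 4*exp(-t)

Factor the denominator: s^2 + 2*s + 1 = (s + 1)^2.
Partial fraction decomposition gives [4/(s + 1)] + [5/(s + 1)^2].
Invert each term: 4/(s + 1) ↔ 4e^(-t); 5/(s + 1)^2 ↔ 5t·e^(-t).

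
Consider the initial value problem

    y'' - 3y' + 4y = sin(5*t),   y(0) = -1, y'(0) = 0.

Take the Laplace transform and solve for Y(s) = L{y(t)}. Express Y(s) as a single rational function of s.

Laplace-transform each side.
Using L{y''} = s^2 Y - s·y(0) - y'(0) and L{y'} = sY - y(0), with y(0) = -1, y'(0) = 0, the left side becomes (s^2 - 3*s + 4)Y - (-s + 3).
The right side is L{sin(5*t)} = 5/(s^2 + 25).
So (s^2 - 3*s + 4)Y = 5/(s^2 + 25) + (-s + 3).
Solve for Y(s) and write it as one ratio of polynomials.

Y(s) = (-s^3 + 3*s^2 - 25*s + 80)/(s^4 - 3*s^3 + 29*s^2 - 75*s + 100)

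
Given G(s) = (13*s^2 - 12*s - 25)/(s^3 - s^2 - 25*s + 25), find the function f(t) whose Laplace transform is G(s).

Factor the denominator: s^3 - s^2 - 25*s + 25 = (s - 5)*(s - 1)*(s + 5).
Partial fraction decomposition gives [6/(s - 5)] + [6/(s + 5)] + [1/(s - 1)].
Invert each term: 6/(s - 5) ↔ 6e^(5t); 6/(s + 5) ↔ 6e^(-5t); 1/(s - 1) ↔ e^(t).

f(t) = 6*exp(5*t) + exp(t) + 6*exp(-5*t)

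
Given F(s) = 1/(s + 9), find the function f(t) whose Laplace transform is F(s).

Since L{e^(-9t)} = 1/(s + 9), the inverse is e^(-9*t).

f(t) = exp(-9*t)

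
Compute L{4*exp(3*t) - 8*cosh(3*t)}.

-8*s/(s^2 - 9) + 4/(s - 3)

The transform is linear, so treat each term independently.
(-8)·[L{cosh(3t)} = s/(s^2 - 9)]; (4)·[L{e^(3t)} = 1/(s - 3)].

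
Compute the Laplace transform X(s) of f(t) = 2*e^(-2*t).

X(s) = 2/(s + 2)

L{2} = 2/s.
By the first shifting theorem, multiplying by e^(-2t) replaces s with s + 2.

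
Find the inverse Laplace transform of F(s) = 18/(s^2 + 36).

3*sin(6*t)

Since L{sin(6t)} = 6/(s^2 + 36), the inverse is sin(6*t), scaled by 3.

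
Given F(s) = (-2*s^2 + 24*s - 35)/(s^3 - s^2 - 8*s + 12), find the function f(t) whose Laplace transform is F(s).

f(t) = t*exp(2*t) + 3*exp(2*t) - 5*exp(-3*t)

Factor the denominator: s^3 - s^2 - 8*s + 12 = (s - 2)^2*(s + 3).
Partial fraction decomposition gives [3/(s - 2)] + [(s - 2)^(-2)] + [-5/(s + 3)].
Invert each term: 3/(s - 2) ↔ 3e^(2t); 1/(s - 2)^2 ↔ t·e^(2t); -5/(s + 3) ↔ -5e^(-3t).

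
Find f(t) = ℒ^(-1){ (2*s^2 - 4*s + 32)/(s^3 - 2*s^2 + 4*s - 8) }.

Factor the denominator: s^3 - 2*s^2 + 4*s - 8 = (s - 2)*(s^2 + 4).
Partial fraction decomposition gives [4/(s - 2)] + [-2*s/(s^2 + 4)] + [-8/(s^2 + 4)].
Invert each term: 4/(s - 2) ↔ 4e^(2t); -2·s/(s^2 + 4) ↔ -2cos(2t); -4·2/(s^2 + 4) ↔ -4sin(2t).

f(t) = 4*exp(2*t) - 4*sin(2*t) - 2*cos(2*t)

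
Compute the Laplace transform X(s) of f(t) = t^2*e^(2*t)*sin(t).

L{sin(t)} = 1/(s^2 + 1).
Multiplying by e^(2t) shifts s → s - 2, so L{e^(2*t)*sin(t)} = 1/((s - 2)^2 + 1).
Then apply L{t^2·g(t)} = (-1)^2 d^2/ds^2[G(s)] with G(s) = 1/((s - 2)^2 + 1):
differentiating 2 times and applying the sign gives 2*(3*s^2 - 12*s + 11)/(s^2 - 4*s + 5)^3.

X(s) = 2*(3*s^2 - 12*s + 11)/(s^2 - 4*s + 5)^3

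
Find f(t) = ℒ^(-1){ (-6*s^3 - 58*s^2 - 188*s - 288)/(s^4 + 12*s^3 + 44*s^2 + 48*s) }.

Factor the denominator: s^4 + 12*s^3 + 44*s^2 + 48*s = s*(s + 2)*(s + 4)*(s + 6).
Partial fraction decomposition gives [-6/s] + [6/(s + 2)] + [-5/(s + 4)] + [-1/(s + 6)].
Invert each term: -6/(s - 0) ↔ -6e^(0t); 6/(s + 2) ↔ 6e^(-2t); -5/(s + 4) ↔ -5e^(-4t); -1/(s + 6) ↔ -e^(-6t).

f(t) = -6 + 6*exp(-2*t) - 5*exp(-4*t) - exp(-6*t)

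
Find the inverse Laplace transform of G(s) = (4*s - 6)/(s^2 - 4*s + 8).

exp(2*t)*sin(2*t) + 4*exp(2*t)*cos(2*t)

Complete the square in the denominator: s^2 - 4*s + 8 = (s - 2)^2 + 2^2.
Split the numerator to match: 4*s - 6 = 4·(s - 2) + 1·2.
Invert each term: 4·(s - 2)/((s - 2)^2 + 4) ↔ 4e^(2t)cos(2t); 1·2/((s - 2)^2 + 4) ↔ e^(2t)sin(2t).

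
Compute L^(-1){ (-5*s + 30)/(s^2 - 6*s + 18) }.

Complete the square in the denominator: s^2 - 6*s + 18 = (s - 3)^2 + 3^2.
Split the numerator to match: -5*s + 30 = -5·(s - 3) + 5·3.
Invert each term: -5·(s - 3)/((s - 3)^2 + 9) ↔ -5e^(3t)cos(3t); 5·3/((s - 3)^2 + 9) ↔ 5e^(3t)sin(3t).

5*exp(3*t)*sin(3*t) - 5*exp(3*t)*cos(3*t)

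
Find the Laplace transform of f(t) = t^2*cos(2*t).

2*s*(s^2 - 12)/(s^2 + 4)^3

L{cos(2t)} = s/(s^2 + 4).
Then apply L{t^2·g(t)} = (-1)^2 d^2/ds^2[G(s)] with G(s) = s/(s^2 + 4):
differentiating 2 times and applying the sign gives 2*s*(s^2 - 12)/(s^2 + 4)^3.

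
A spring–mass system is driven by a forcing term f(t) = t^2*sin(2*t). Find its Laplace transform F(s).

L{sin(2t)} = 2/(s^2 + 4).
Then apply L{t^2·g(t)} = (-1)^2 d^2/ds^2[G(s)] with G(s) = 2/(s^2 + 4):
differentiating 2 times and applying the sign gives 4*(3*s^2 - 4)/(s^2 + 4)^3.

F(s) = 4*(3*s^2 - 4)/(s^2 + 4)^3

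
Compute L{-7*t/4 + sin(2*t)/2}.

Apply the Laplace transform termwise.
(-7/4)·[L{t} = 1!/s^2 = 1/s^2]; (1/2)·[L{sin(2t)} = 2/(s^2 + 4)].

1/(s^2 + 4) - 7/(4*s^2)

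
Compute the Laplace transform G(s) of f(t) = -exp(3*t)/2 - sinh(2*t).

G(s) = -2/(s^2 - 4) - 1/(2*(s - 3))

The transform is linear, so treat each term independently.
(-1)·[L{sinh(2t)} = 2/(s^2 - 4)]; (-1/2)·[L{e^(3t)} = 1/(s - 3)].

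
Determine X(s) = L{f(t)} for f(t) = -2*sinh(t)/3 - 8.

The transform is linear, so treat each term independently.
(-2/3)·[L{sinh(t)} = 1/(s^2 - 1)]; L{-8} = -8/s.

X(s) = -2/(3*(s^2 - 1)) - 8/s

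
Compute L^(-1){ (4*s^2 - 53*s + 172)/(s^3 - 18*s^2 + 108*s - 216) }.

-t^2*exp(6*t) - 5*t*exp(6*t) + 4*exp(6*t)

Factor the denominator: s^3 - 18*s^2 + 108*s - 216 = (s - 6)^3.
Partial fraction decomposition gives [4/(s - 6)] + [-5/(s - 6)^2] + [-2/(s - 6)^3].
Invert each term: 4/(s - 6) ↔ 4e^(6t); -5/(s - 6)^2 ↔ -5t·e^(6t); -2/(s - 6)^3 ↔ (-1)t^2·e^(6t).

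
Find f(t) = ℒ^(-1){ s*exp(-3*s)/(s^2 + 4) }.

The factor e^(-3s) signals a time shift by c = 3 (second shifting theorem).
L{cos(2t)} = s/(s^2 + 4), so L^-1{s/(s^2 + 4)} = cos(2*t).
Hence the inverse is u(t - 3) times that function evaluated at t - 3.

f(t) = Heaviside(t - 3)*(cos(2*t - 6))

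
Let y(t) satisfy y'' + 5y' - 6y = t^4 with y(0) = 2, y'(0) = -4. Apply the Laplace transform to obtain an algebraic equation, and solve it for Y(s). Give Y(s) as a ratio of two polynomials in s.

Transform both sides with L{·}.
With L{y''} = s^2 Y - s·y(0) - y'(0) and L{y'} = sY - y(0), with y(0) = 2, y'(0) = -4: the LHS transforms to (s^2 + 5*s - 6)Y - (2*s + 6).
The right side is L{t^4} = 24/s^5.
So (s^2 + 5*s - 6)Y = 24/s^5 + (2*s + 6).
Divide through and combine into a single rational function.

Y(s) = (2*s^6 + 6*s^5 + 24)/(s^7 + 5*s^6 - 6*s^5)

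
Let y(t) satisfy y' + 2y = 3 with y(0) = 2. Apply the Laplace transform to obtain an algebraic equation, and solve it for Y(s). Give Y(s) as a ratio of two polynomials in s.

Y(s) = (2*s + 3)/(s^2 + 2*s)

Laplace-transform each side.
With L{y'} = sY - y(0) = sY - 2: the LHS transforms to (s + 2)Y - (2).
The right side is L{3} = 3/s.
So (s + 2)Y = 3/s + (2).
Isolate Y and clear denominators.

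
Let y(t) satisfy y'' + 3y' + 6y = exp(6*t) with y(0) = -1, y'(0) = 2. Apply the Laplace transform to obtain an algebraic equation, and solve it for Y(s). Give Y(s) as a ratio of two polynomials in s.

Y(s) = (-s^2 + 5*s + 7)/(s^3 - 3*s^2 - 12*s - 36)

Apply the Laplace transform to the equation.
The derivative rules (L{y''} = s^2 Y - s·y(0) - y'(0) and L{y'} = sY - y(0), with y(0) = -1, y'(0) = 2) turn the left side into (s^2 + 3*s + 6)Y - (-s - 1).
The right side is L{exp(6*t)} = 1/(s - 6).
So (s^2 + 3*s + 6)Y = 1/(s - 6) + (-s - 1).
Isolate Y and clear denominators.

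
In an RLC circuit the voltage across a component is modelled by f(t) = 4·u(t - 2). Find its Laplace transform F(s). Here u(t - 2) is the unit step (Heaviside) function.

F(s) = 4*exp(-2*s)/s

By the second shifting theorem, L{u(t - c)·g(t - c)} = e^(-cs)·G(s) with c = 2 and G(s) = L{g(t)}.
L{4} = 4/s.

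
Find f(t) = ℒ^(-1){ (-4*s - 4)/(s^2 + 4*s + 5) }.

Complete the square in the denominator: s^2 + 4*s + 5 = (s + 2)^2 + 1^2.
Split the numerator to match: -4*s - 4 = -4·(s + 2) + 4·1.
Invert each term: -4·(s + 2)/((s + 2)^2 + 1) ↔ -4e^(-2t)cos(t); 4·1/((s + 2)^2 + 1) ↔ 4e^(-2t)sin(t).

f(t) = 4*exp(-2*t)*sin(t) - 4*exp(-2*t)*cos(t)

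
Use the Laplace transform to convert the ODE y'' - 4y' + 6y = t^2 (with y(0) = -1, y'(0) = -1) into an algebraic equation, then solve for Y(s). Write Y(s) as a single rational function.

Y(s) = (-s^4 + 3*s^3 + 2)/(s^5 - 4*s^4 + 6*s^3)

Transform both sides with L{·}.
Using L{y''} = s^2 Y - s·y(0) - y'(0) and L{y'} = sY - y(0), with y(0) = -1, y'(0) = -1, the left side becomes (s^2 - 4*s + 6)Y - (-s + 3).
The right side is L{t^2} = 2/s^3.
So (s^2 - 4*s + 6)Y = 2/s^3 + (-s + 3).
Isolate Y and clear denominators.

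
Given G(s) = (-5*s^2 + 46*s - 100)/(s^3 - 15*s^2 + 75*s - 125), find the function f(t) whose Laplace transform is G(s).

Factor the denominator: s^3 - 15*s^2 + 75*s - 125 = (s - 5)^3.
Partial fraction decomposition gives [-5/(s - 5)] + [-4/(s - 5)^2] + [5/(s - 5)^3].
Invert each term: -5/(s - 5) ↔ -5e^(5t); -4/(s - 5)^2 ↔ -4t·e^(5t); 5/(s - 5)^3 ↔ (5/2)t^2·e^(5t).

f(t) = 5*t^2*exp(5*t)/2 - 4*t*exp(5*t) - 5*exp(5*t)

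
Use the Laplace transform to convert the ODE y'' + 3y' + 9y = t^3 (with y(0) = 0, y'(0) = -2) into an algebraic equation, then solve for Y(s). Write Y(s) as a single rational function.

Take the Laplace transform of both sides.
With L{y''} = s^2 Y - s·y(0) - y'(0) and L{y'} = sY - y(0), with y(0) = 0, y'(0) = -2: the LHS transforms to (s^2 + 3*s + 9)Y - (-2).
The right side is L{t^3} = 6/s^4.
So (s^2 + 3*s + 9)Y = 6/s^4 + (-2).
Divide through and combine into a single rational function.

Y(s) = (-2*s^4 + 6)/(s^6 + 3*s^5 + 9*s^4)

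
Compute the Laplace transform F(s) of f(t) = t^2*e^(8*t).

F(s) = 2/(s - 8)^3

L{e^(8t)} = 1/(s - 8).
Then apply L{t^2·g(t)} = (-1)^2 d^2/ds^2[G(s)] with G(s) = 1/(s - 8):
differentiating 2 times and applying the sign gives 2/(s - 8)^3.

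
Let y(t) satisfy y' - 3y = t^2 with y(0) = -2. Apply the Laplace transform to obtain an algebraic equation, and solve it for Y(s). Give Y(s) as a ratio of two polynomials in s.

Laplace-transform each side.
Using L{y'} = sY - y(0) = sY - (-2), the left side becomes (s - 3)Y - (-2).
The right side is L{t^2} = 2/s^3.
So (s - 3)Y = 2/s^3 + (-2).
Solve for Y(s) and write it as one ratio of polynomials.

Y(s) = (-2*s^3 + 2)/(s^4 - 3*s^3)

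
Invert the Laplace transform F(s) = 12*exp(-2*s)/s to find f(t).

f(t) = Heaviside(t - 2)*(12)

The factor e^(-2s) signals a time shift by c = 2 (second shifting theorem).
L{12} = 12/s, so L^-1{12/s} = 12.
Hence the inverse is u(t - 2) times that function evaluated at t - 2.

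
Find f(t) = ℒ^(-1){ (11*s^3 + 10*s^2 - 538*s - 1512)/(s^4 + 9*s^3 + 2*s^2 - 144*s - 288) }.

f(t) = -5*exp(4*t) + 5*exp(-3*t) + 6*exp(-4*t) + 5*exp(-6*t)

Factor the denominator: s^4 + 9*s^3 + 2*s^2 - 144*s - 288 = (s - 4)*(s + 3)*(s + 4)*(s + 6).
Partial fraction decomposition gives [5/(s + 6)] + [5/(s + 3)] + [6/(s + 4)] + [-5/(s - 4)].
Invert each term: 5/(s + 6) ↔ 5e^(-6t); 5/(s + 3) ↔ 5e^(-3t); 6/(s + 4) ↔ 6e^(-4t); -5/(s - 4) ↔ -5e^(4t).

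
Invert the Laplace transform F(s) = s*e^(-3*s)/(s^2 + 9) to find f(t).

f(t) = Heaviside(t - 3)*(cos(3*t - 9))

The factor e^(-3s) signals a time shift by c = 3 (second shifting theorem).
L{cos(3t)} = s/(s^2 + 9), so L^-1{s/(s^2 + 9)} = cos(3*t).
Hence the inverse is u(t - 3) times that function evaluated at t - 3.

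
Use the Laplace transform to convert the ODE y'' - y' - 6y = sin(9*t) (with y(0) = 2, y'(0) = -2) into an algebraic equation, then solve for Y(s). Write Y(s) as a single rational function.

Y(s) = (2*s^3 - 4*s^2 + 162*s - 315)/(s^4 - s^3 + 75*s^2 - 81*s - 486)

Take the Laplace transform of both sides.
The derivative rules (L{y''} = s^2 Y - s·y(0) - y'(0) and L{y'} = sY - y(0), with y(0) = 2, y'(0) = -2) turn the left side into (s^2 - s - 6)Y - (2*s - 4).
The right side is L{sin(9*t)} = 9/(s^2 + 81).
So (s^2 - s - 6)Y = 9/(s^2 + 81) + (2*s - 4).
Isolate Y and clear denominators.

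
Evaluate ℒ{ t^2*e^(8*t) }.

L{t^2} = 2!/s^3 = 2/s^3.
By the first shifting theorem, multiplying by e^(8t) replaces s with s - 8.

2/(s - 8)^3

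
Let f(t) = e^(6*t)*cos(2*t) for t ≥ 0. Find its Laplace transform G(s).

G(s) = (s - 6)/((s - 6)^2 + 4)

L{cos(2t)} = s/(s^2 + 4).
By the first shifting theorem, multiplying by e^(6t) replaces s with s - 6.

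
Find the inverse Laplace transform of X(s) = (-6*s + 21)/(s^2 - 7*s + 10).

-3*exp(5*t) - 3*exp(2*t)

Factor the denominator: s^2 - 7*s + 10 = (s - 5)*(s - 2).
Partial fraction decomposition gives [-3/(s - 5)] + [-3/(s - 2)].
Invert each term: -3/(s - 5) ↔ -3e^(5t); -3/(s - 2) ↔ -3e^(2t).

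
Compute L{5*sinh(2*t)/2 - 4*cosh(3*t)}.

-4*s/(s^2 - 9) + 5/(s^2 - 4)

By linearity of the Laplace transform, transform each term separately.
(-4)·[L{cosh(3t)} = s/(s^2 - 9)]; (5/2)·[L{sinh(2t)} = 2/(s^2 - 4)].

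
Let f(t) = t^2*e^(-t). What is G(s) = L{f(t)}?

G(s) = 2/(s + 1)^3

L{e^(-t)} = 1/(s + 1).
Then apply L{t^2·g(t)} = (-1)^2 d^2/ds^2[H(s)] with H(s) = 1/(s + 1):
differentiating 2 times and applying the sign gives 2/(s + 1)^3.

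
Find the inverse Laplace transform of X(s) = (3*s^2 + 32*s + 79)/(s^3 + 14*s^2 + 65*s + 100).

6*t*exp(-5*t) - exp(-4*t) + 4*exp(-5*t)

Factor the denominator: s^3 + 14*s^2 + 65*s + 100 = (s + 4)*(s + 5)^2.
Partial fraction decomposition gives [4/(s + 5)] + [6/(s + 5)^2] + [-1/(s + 4)].
Invert each term: 4/(s + 5) ↔ 4e^(-5t); 6/(s + 5)^2 ↔ 6t·e^(-5t); -1/(s + 4) ↔ -e^(-4t).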